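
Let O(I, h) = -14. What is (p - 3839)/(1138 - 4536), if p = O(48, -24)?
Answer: 3853/3398 ≈ 1.1339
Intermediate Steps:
p = -14
(p - 3839)/(1138 - 4536) = (-14 - 3839)/(1138 - 4536) = -3853/(-3398) = -3853*(-1/3398) = 3853/3398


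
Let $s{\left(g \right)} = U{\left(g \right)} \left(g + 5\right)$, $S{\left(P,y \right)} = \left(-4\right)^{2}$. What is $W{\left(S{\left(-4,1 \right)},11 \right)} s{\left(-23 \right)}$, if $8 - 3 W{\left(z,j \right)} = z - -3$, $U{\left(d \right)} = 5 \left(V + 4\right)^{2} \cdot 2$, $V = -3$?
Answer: $660$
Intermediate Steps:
$S{\left(P,y \right)} = 16$
$U{\left(d \right)} = 10$ ($U{\left(d \right)} = 5 \left(-3 + 4\right)^{2} \cdot 2 = 5 \cdot 1^{2} \cdot 2 = 5 \cdot 1 \cdot 2 = 5 \cdot 2 = 10$)
$W{\left(z,j \right)} = \frac{5}{3} - \frac{z}{3}$ ($W{\left(z,j \right)} = \frac{8}{3} - \frac{z - -3}{3} = \frac{8}{3} - \frac{z + 3}{3} = \frac{8}{3} - \frac{3 + z}{3} = \frac{8}{3} - \left(1 + \frac{z}{3}\right) = \frac{5}{3} - \frac{z}{3}$)
$s{\left(g \right)} = 50 + 10 g$ ($s{\left(g \right)} = 10 \left(g + 5\right) = 10 \left(5 + g\right) = 50 + 10 g$)
$W{\left(S{\left(-4,1 \right)},11 \right)} s{\left(-23 \right)} = \left(\frac{5}{3} - \frac{16}{3}\right) \left(50 + 10 \left(-23\right)\right) = \left(\frac{5}{3} - \frac{16}{3}\right) \left(50 - 230\right) = \left(- \frac{11}{3}\right) \left(-180\right) = 660$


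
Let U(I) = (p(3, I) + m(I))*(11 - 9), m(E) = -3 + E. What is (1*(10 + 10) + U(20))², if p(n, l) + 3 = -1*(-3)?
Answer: 2916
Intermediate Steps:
p(n, l) = 0 (p(n, l) = -3 - 1*(-3) = -3 + 3 = 0)
U(I) = -6 + 2*I (U(I) = (0 + (-3 + I))*(11 - 9) = (-3 + I)*2 = -6 + 2*I)
(1*(10 + 10) + U(20))² = (1*(10 + 10) + (-6 + 2*20))² = (1*20 + (-6 + 40))² = (20 + 34)² = 54² = 2916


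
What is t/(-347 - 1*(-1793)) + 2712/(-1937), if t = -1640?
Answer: -3549116/1400451 ≈ -2.5343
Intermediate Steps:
t/(-347 - 1*(-1793)) + 2712/(-1937) = -1640/(-347 - 1*(-1793)) + 2712/(-1937) = -1640/(-347 + 1793) + 2712*(-1/1937) = -1640/1446 - 2712/1937 = -1640*1/1446 - 2712/1937 = -820/723 - 2712/1937 = -3549116/1400451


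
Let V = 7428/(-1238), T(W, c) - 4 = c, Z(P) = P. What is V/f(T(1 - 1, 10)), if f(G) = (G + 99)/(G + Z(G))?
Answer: -168/113 ≈ -1.4867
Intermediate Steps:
T(W, c) = 4 + c
f(G) = (99 + G)/(2*G) (f(G) = (G + 99)/(G + G) = (99 + G)/((2*G)) = (99 + G)*(1/(2*G)) = (99 + G)/(2*G))
V = -6 (V = 7428*(-1/1238) = -6)
V/f(T(1 - 1, 10)) = -6*2*(4 + 10)/(99 + (4 + 10)) = -6*28/(99 + 14) = -6/((½)*(1/14)*113) = -6/113/28 = -6*28/113 = -168/113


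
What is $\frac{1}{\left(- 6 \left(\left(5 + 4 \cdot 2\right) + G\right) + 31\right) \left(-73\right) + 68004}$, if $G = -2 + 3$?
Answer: $\frac{1}{71873} \approx 1.3913 \cdot 10^{-5}$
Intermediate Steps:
$G = 1$
$\frac{1}{\left(- 6 \left(\left(5 + 4 \cdot 2\right) + G\right) + 31\right) \left(-73\right) + 68004} = \frac{1}{\left(- 6 \left(\left(5 + 4 \cdot 2\right) + 1\right) + 31\right) \left(-73\right) + 68004} = \frac{1}{\left(- 6 \left(\left(5 + 8\right) + 1\right) + 31\right) \left(-73\right) + 68004} = \frac{1}{\left(- 6 \left(13 + 1\right) + 31\right) \left(-73\right) + 68004} = \frac{1}{\left(\left(-6\right) 14 + 31\right) \left(-73\right) + 68004} = \frac{1}{\left(-84 + 31\right) \left(-73\right) + 68004} = \frac{1}{\left(-53\right) \left(-73\right) + 68004} = \frac{1}{3869 + 68004} = \frac{1}{71873}$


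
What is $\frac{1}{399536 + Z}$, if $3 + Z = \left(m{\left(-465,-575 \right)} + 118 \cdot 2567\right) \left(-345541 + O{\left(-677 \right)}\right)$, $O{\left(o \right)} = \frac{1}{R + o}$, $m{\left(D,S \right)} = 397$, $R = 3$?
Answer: $- \frac{674}{70637372194163} \approx -9.5417 \cdot 10^{-12}$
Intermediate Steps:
$O{\left(o \right)} = \frac{1}{3 + o}$
$Z = - \frac{70637641481427}{674}$ ($Z = -3 + \left(397 + 118 \cdot 2567\right) \left(-345541 + \frac{1}{3 - 677}\right) = -3 + \left(397 + 302906\right) \left(-345541 + \frac{1}{-674}\right) = -3 + 303303 \left(-345541 - \frac{1}{674}\right) = -3 + 303303 \left(- \frac{232894635}{674}\right) = -3 - \frac{70637641479405}{674} = - \frac{70637641481427}{674} \approx -1.048 \cdot 10^{11}$)
$\frac{1}{399536 + Z} = \frac{1}{399536 - \frac{70637641481427}{674}} = \frac{1}{- \frac{70637372194163}{674}} = - \frac{674}{70637372194163}$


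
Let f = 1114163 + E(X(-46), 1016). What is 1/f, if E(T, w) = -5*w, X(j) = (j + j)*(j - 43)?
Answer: 1/1109083 ≈ 9.0165e-7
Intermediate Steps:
X(j) = 2*j*(-43 + j) (X(j) = (2*j)*(-43 + j) = 2*j*(-43 + j))
f = 1109083 (f = 1114163 - 5*1016 = 1114163 - 5080 = 1109083)
1/f = 1/1109083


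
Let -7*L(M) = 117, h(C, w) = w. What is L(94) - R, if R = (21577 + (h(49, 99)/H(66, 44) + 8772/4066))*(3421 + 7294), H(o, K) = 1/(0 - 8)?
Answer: -3169733364316/14231 ≈ -2.2273e+8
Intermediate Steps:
H(o, K) = -1/8 (H(o, K) = 1/(-8) = -1/8)
L(M) = -117/7 (L(M) = -1/7*117 = -117/7)
R = 452819018065/2033 (R = (21577 + (99/(-1/8) + 8772/4066))*(3421 + 7294) = (21577 + (99*(-8) + 8772*(1/4066)))*10715 = (21577 + (-792 + 4386/2033))*10715 = (21577 - 1605750/2033)*10715 = (42260291/2033)*10715 = 452819018065/2033 ≈ 2.2273e+8)
L(94) - R = -117/7 - 1*452819018065/2033 = -117/7 - 452819018065/2033 = -3169733364316/14231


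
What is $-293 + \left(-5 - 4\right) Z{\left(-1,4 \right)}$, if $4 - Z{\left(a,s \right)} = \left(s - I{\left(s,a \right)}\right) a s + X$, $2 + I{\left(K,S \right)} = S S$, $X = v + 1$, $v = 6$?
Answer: $-446$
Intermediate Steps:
$X = 7$ ($X = 6 + 1 = 7$)
$I{\left(K,S \right)} = -2 + S^{2}$ ($I{\left(K,S \right)} = -2 + S S = -2 + S^{2}$)
$Z{\left(a,s \right)} = -3 - a s \left(2 + s - a^{2}\right)$ ($Z{\left(a,s \right)} = 4 - \left(\left(s - \left(-2 + a^{2}\right)\right) a s + 7\right) = 4 - \left(\left(2 + s - a^{2}\right) a s + 7\right) = 4 - \left(a \left(2 + s - a^{2}\right) s + 7\right) = 4 - \left(a s \left(2 + s - a^{2}\right) + 7\right) = 4 - \left(7 + a s \left(2 + s - a^{2}\right)\right) = -3 - a s \left(2 + s - a^{2}\right)$)
$-293 + \left(-5 - 4\right) Z{\left(-1,4 \right)} = -293 + \left(-5 - 4\right) \left(-3 - - 4^{2} - 4 \left(-2 + \left(-1\right)^{2}\right)\right) = -293 - 9 \left(-3 - \left(-1\right) 16 - 4 \left(-2 + 1\right)\right) = -293 - 9 \left(-3 + 16 - 4 \left(-1\right)\right) = -293 - 9 \left(-3 + 16 + 4\right) = -293 - 153 = -446$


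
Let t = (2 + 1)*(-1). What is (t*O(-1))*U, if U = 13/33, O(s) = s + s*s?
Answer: 0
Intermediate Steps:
t = -3 (t = 3*(-1) = -3)
O(s) = s + s**2
U = 13/33 (U = 13*(1/33) = 13/33 ≈ 0.39394)
(t*O(-1))*U = -(-3)*(1 - 1)*(13/33) = -(-3)*0*(13/33) = -3*0*(13/33) = 0*(13/33) = 0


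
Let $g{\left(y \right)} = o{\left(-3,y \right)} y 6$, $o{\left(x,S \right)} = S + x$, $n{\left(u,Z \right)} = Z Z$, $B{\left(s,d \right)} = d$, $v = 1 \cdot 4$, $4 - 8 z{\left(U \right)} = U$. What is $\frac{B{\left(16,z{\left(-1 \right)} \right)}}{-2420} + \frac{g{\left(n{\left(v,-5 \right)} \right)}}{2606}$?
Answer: $\frac{6387497}{5045216} \approx 1.2661$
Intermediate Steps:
$z{\left(U \right)} = \frac{1}{2} - \frac{U}{8}$
$v = 4$
$n{\left(u,Z \right)} = Z^{2}$
$g{\left(y \right)} = 6 y \left(-3 + y\right)$ ($g{\left(y \right)} = \left(y - 3\right) y 6 = \left(-3 + y\right) y 6 = y \left(-3 + y\right) 6 = 6 y \left(-3 + y\right)$)
$\frac{B{\left(16,z{\left(-1 \right)} \right)}}{-2420} + \frac{g{\left(n{\left(v,-5 \right)} \right)}}{2606} = \frac{\frac{1}{2} - - \frac{1}{8}}{-2420} + \frac{6 \left(-5\right)^{2} \left(-3 + \left(-5\right)^{2}\right)}{2606} = \left(\frac{1}{2} + \frac{1}{8}\right) \left(- \frac{1}{2420}\right) + 6 \cdot 25 \left(-3 + 25\right) \frac{1}{2606} = \frac{5}{8} \left(- \frac{1}{2420}\right) + 6 \cdot 25 \cdot 22 \cdot \frac{1}{2606} = - \frac{1}{3872} + 3300 \cdot \frac{1}{2606} = - \frac{1}{3872} + \frac{1650}{1303} = \frac{6387497}{5045216}$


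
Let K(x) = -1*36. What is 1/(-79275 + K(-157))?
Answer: -1/79311 ≈ -1.2609e-5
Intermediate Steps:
K(x) = -36
1/(-79275 + K(-157)) = 1/(-79275 - 36) = 1/(-79311) = -1/79311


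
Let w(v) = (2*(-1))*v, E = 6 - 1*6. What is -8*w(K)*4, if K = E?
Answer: 0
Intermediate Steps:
E = 0 (E = 6 - 6 = 0)
K = 0
w(v) = -2*v
-8*w(K)*4 = -(-16)*0*4 = -8*0*4 = 0*4 = 0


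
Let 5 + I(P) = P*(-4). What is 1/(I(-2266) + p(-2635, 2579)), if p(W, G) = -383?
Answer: 1/8676 ≈ 0.00011526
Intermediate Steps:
I(P) = -5 - 4*P (I(P) = -5 + P*(-4) = -5 - 4*P)
1/(I(-2266) + p(-2635, 2579)) = 1/((-5 - 4*(-2266)) - 383) = 1/((-5 + 9064) - 383) = 1/(9059 - 383) = 1/8676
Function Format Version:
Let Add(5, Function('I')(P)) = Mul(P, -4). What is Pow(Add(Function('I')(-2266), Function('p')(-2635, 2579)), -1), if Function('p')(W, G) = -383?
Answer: Rational(1, 8676) ≈ 0.00011526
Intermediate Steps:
Function('I')(P) = Add(-5, Mul(-4, P)) (Function('I')(P) = Add(-5, Mul(P, -4)) = Add(-5, Mul(-4, P)))
Pow(Add(Function('I')(-2266), Function('p')(-2635, 2579)), -1) = Pow(Add(Add(-5, Mul(-4, -2266)), -383), -1) = Pow(Add(Add(-5, 9064), -383), -1) = Pow(Add(9059, -383), -1) = Pow(8676, -1) = Rational(1, 8676)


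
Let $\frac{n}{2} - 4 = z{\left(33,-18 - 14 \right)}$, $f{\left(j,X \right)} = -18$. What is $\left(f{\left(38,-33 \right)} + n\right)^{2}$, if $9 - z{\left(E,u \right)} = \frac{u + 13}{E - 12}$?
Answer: $\frac{42436}{441} \approx 96.227$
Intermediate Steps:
$z{\left(E,u \right)} = 9 - \frac{13 + u}{-12 + E}$ ($z{\left(E,u \right)} = 9 - \frac{u + 13}{E - 12} = 9 - \frac{13 + u}{-12 + E}$)
$n = \frac{584}{21}$ ($n = 8 + 2 \frac{-121 - \left(-18 - 14\right) + 9 \cdot 33}{-12 + 33} = 8 + 2 \frac{-121 - \left(-18 - 14\right) + 297}{21} = 8 + 2 \frac{-121 - -32 + 297}{21} = 8 + 2 \frac{-121 + 32 + 297}{21} = 8 + 2 \cdot \frac{1}{21} \cdot 208 = 8 + 2 \cdot \frac{208}{21} = 8 + \frac{416}{21} = \frac{584}{21} \approx 27.81$)
$\left(f{\left(38,-33 \right)} + n\right)^{2} = \left(-18 + \frac{584}{21}\right)^{2} = \left(\frac{206}{21}\right)^{2} = \frac{42436}{441}$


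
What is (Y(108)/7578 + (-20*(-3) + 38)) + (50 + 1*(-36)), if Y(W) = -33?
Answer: 282901/2526 ≈ 112.00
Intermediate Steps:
(Y(108)/7578 + (-20*(-3) + 38)) + (50 + 1*(-36)) = (-33/7578 + (-20*(-3) + 38)) + (50 + 1*(-36)) = (-33*1/7578 + (60 + 38)) + (50 - 36) = (-11/2526 + 98) + 14 = 247537/2526 + 14 = 282901/2526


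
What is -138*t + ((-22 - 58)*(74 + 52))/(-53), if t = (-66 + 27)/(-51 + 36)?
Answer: -44682/265 ≈ -168.61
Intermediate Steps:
t = 13/5 (t = -39/(-15) = -39*(-1/15) = 13/5 ≈ 2.6000)
-138*t + ((-22 - 58)*(74 + 52))/(-53) = -138*13/5 + ((-22 - 58)*(74 + 52))/(-53) = -1794/5 - 80*126*(-1/53) = -1794/5 - 10080*(-1/53) = -1794/5 + 10080/53 = -44682/265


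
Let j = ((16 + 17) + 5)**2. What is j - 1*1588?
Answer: -144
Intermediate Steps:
j = 1444 (j = (33 + 5)**2 = 38**2 = 1444)
j - 1*1588 = 1444 - 1*1588 = 1444 - 1588 = -144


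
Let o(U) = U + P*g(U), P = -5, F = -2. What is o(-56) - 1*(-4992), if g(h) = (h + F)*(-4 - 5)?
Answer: 2326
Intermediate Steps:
g(h) = 18 - 9*h (g(h) = (h - 2)*(-4 - 5) = (-2 + h)*(-9) = 18 - 9*h)
o(U) = -90 + 46*U (o(U) = U - 5*(18 - 9*U) = U + (-90 + 45*U) = -90 + 46*U)
o(-56) - 1*(-4992) = (-90 + 46*(-56)) - 1*(-4992) = (-90 - 2576) + 4992 = -2666 + 4992 = 2326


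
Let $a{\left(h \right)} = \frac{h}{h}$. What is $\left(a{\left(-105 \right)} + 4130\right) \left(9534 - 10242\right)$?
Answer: $-2924748$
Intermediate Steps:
$a{\left(h \right)} = 1$
$\left(a{\left(-105 \right)} + 4130\right) \left(9534 - 10242\right) = \left(1 + 4130\right) \left(9534 - 10242\right) = 4131 \left(-708\right) = -2924748$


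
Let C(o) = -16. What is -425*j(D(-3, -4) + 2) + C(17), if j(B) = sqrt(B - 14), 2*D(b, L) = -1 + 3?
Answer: -16 - 425*I*sqrt(11) ≈ -16.0 - 1409.6*I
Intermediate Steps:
D(b, L) = 1 (D(b, L) = (-1 + 3)/2 = (1/2)*2 = 1)
j(B) = sqrt(-14 + B)
-425*j(D(-3, -4) + 2) + C(17) = -425*sqrt(-14 + (1 + 2)) - 16 = -425*sqrt(-14 + 3) - 16 = -425*I*sqrt(11) - 16 = -16 - 425*I*sqrt(11)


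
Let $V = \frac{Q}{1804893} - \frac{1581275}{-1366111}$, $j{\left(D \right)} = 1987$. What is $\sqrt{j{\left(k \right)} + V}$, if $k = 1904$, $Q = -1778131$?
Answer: $\frac{\sqrt{2396589936603014523064305}}{34727946213} \approx 44.578$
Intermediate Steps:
$V = \frac{424907860034}{2465684181123}$ ($V = - \frac{1778131}{1804893} - \frac{1581275}{-1366111} = \left(-1778131\right) \frac{1}{1804893} - - \frac{1581275}{1366111} = - \frac{1778131}{1804893} + \frac{1581275}{1366111} = \frac{424907860034}{2465684181123} \approx 0.17233$)
$\sqrt{j{\left(k \right)} + V} = \sqrt{1987 + \frac{424907860034}{2465684181123}} = \sqrt{\frac{4899739375751435}{2465684181123}} = \frac{\sqrt{2396589936603014523064305}}{34727946213}$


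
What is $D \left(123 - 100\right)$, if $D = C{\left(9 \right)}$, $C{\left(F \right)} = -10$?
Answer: $-230$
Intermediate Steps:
$D = -10$
$D \left(123 - 100\right) = - 10 \left(123 - 100\right) = \left(-10\right) 23 = -230$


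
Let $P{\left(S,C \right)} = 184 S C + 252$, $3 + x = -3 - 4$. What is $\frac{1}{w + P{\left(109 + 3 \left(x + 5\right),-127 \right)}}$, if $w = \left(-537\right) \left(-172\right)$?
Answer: $- \frac{1}{2103976} \approx -4.7529 \cdot 10^{-7}$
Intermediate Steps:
$x = -10$ ($x = -3 - 7 = -10$)
$w = 92364$
$P{\left(S,C \right)} = 252 + 184 C S$ ($P{\left(S,C \right)} = 184 C S + 252 = 252 + 184 C S$)
$\frac{1}{w + P{\left(109 + 3 \left(x + 5\right),-127 \right)}} = \frac{1}{92364 + \left(252 + 184 \left(-127\right) \left(109 + 3 \left(-10 + 5\right)\right)\right)} = \frac{1}{92364 + \left(252 + 184 \left(-127\right) \left(109 + 3 \left(-5\right)\right)\right)} = \frac{1}{92364 + \left(252 + 184 \left(-127\right) \left(109 - 15\right)\right)} = \frac{1}{92364 + \left(252 + 184 \left(-127\right) 94\right)} = \frac{1}{92364 + \left(252 - 2196592\right)} = \frac{1}{92364 - 2196340} = \frac{1}{-2103976} = - \frac{1}{2103976}$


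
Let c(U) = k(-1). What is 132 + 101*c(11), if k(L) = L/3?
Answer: 295/3 ≈ 98.333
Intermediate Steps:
k(L) = L/3 (k(L) = L*(⅓) = L/3)
c(U) = -⅓ (c(U) = (⅓)*(-1) = -⅓)
132 + 101*c(11) = 132 + 101*(-⅓) = 132 - 101/3 = 295/3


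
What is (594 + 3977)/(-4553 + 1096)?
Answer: -4571/3457 ≈ -1.3222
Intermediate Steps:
(594 + 3977)/(-4553 + 1096) = 4571/(-3457) = 4571*(-1/3457) = -4571/3457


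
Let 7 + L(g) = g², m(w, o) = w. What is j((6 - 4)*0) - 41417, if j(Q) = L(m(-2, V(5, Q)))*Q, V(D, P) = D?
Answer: -41417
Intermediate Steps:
L(g) = -7 + g²
j(Q) = -3*Q (j(Q) = (-7 + (-2)²)*Q = (-7 + 4)*Q = -3*Q)
j((6 - 4)*0) - 41417 = -3*(6 - 4)*0 - 41417 = -6*0 - 41417 = -3*0 - 41417 = 0 - 41417 = -41417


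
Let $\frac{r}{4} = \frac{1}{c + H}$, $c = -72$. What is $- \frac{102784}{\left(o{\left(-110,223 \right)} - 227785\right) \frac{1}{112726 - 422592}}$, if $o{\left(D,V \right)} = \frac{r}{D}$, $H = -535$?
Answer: $- \frac{1063287776925440}{7604602223} \approx -1.3982 \cdot 10^{5}$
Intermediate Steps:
$r = - \frac{4}{607}$ ($r = \frac{4}{-72 - 535} = \frac{4}{-607} = 4 \left(- \frac{1}{607}\right) = - \frac{4}{607} \approx -0.0065898$)
$o{\left(D,V \right)} = - \frac{4}{607 D}$
$- \frac{102784}{\left(o{\left(-110,223 \right)} - 227785\right) \frac{1}{112726 - 422592}} = - \frac{102784}{\left(- \frac{4}{607 \left(-110\right)} - 227785\right) \frac{1}{112726 - 422592}} = - \frac{102784}{\left(\left(- \frac{4}{607}\right) \left(- \frac{1}{110}\right) - 227785\right) \frac{1}{-309866}} = - \frac{102784}{\left(\frac{2}{33385} - 227785\right) \left(- \frac{1}{309866}\right)} = - \frac{102784}{\left(- \frac{7604602223}{33385}\right) \left(- \frac{1}{309866}\right)} = - \frac{102784}{\frac{7604602223}{10344876410}} = \left(-102784\right) \frac{10344876410}{7604602223} = - \frac{1063287776925440}{7604602223}$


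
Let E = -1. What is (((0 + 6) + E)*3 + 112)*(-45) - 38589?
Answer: -44304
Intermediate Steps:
(((0 + 6) + E)*3 + 112)*(-45) - 38589 = (((0 + 6) - 1)*3 + 112)*(-45) - 38589 = ((6 - 1)*3 + 112)*(-45) - 38589 = (5*3 + 112)*(-45) - 38589 = (15 + 112)*(-45) - 38589 = 127*(-45) - 38589 = -5715 - 38589 = -44304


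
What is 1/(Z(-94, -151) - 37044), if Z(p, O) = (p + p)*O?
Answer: -1/8656 ≈ -0.00011553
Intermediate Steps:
Z(p, O) = 2*O*p (Z(p, O) = (2*p)*O = 2*O*p)
1/(Z(-94, -151) - 37044) = 1/(2*(-151)*(-94) - 37044) = 1/(28388 - 37044) = 1/(-8656) = -1/8656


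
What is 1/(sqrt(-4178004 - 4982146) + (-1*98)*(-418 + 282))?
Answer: 6664/93397867 - 5*I*sqrt(366406)/186795734 ≈ 7.1351e-5 - 1.6203e-5*I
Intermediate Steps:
1/(sqrt(-4178004 - 4982146) + (-1*98)*(-418 + 282)) = 1/(sqrt(-9160150) - 98*(-136)) = 1/(5*I*sqrt(366406) + 13328) = 1/(13328 + 5*I*sqrt(366406))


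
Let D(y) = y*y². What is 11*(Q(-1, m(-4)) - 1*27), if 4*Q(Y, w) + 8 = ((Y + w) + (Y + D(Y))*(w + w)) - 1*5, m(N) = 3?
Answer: -1441/4 ≈ -360.25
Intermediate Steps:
D(y) = y³
Q(Y, w) = -13/4 + Y/4 + w/4 + w*(Y + Y³)/2 (Q(Y, w) = -2 + (((Y + w) + (Y + Y³)*(w + w)) - 1*5)/4 = -2 + (((Y + w) + (Y + Y³)*(2*w)) - 5)/4 = -2 + (((Y + w) + 2*w*(Y + Y³)) - 5)/4 = -2 + ((Y + w + 2*w*(Y + Y³)) - 5)/4 = -2 + (-5 + Y + w + 2*w*(Y + Y³))/4 = -2 + (-5/4 + Y/4 + w/4 + w*(Y + Y³)/2) = -13/4 + Y/4 + w/4 + w*(Y + Y³)/2)
11*(Q(-1, m(-4)) - 1*27) = 11*((-13/4 + (¼)*(-1) + (¼)*3 + (½)*(-1)*3 + (½)*3*(-1)³) - 1*27) = 11*((-13/4 - ¼ + ¾ - 3/2 + (½)*3*(-1)) - 27) = 11*((-13/4 - ¼ + ¾ - 3/2 - 3/2) - 27) = 11*(-23/4 - 27) = 11*(-131/4) = -1441/4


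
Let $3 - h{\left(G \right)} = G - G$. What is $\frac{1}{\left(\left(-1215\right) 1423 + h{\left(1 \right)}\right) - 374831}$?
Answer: $- \frac{1}{2103773} \approx -4.7534 \cdot 10^{-7}$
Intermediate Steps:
$h{\left(G \right)} = 3$ ($h{\left(G \right)} = 3 - \left(G - G\right) = 3 - 0 = 3 + 0 = 3$)
$\frac{1}{\left(\left(-1215\right) 1423 + h{\left(1 \right)}\right) - 374831} = \frac{1}{\left(\left(-1215\right) 1423 + 3\right) - 374831} = \frac{1}{\left(-1728945 + 3\right) - 374831} = \frac{1}{-1728942 - 374831} = \frac{1}{-2103773} = - \frac{1}{2103773}$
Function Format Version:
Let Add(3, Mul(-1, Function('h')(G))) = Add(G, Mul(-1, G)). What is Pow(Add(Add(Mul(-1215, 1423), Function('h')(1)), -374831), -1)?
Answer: Rational(-1, 2103773) ≈ -4.7534e-7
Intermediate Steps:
Function('h')(G) = 3 (Function('h')(G) = Add(3, Mul(-1, Add(G, Mul(-1, G)))) = Add(3, Mul(-1, 0)) = Add(3, 0) = 3)
Pow(Add(Add(Mul(-1215, 1423), Function('h')(1)), -374831), -1) = Pow(Add(Add(Mul(-1215, 1423), 3), -374831), -1) = Pow(Add(Add(-1728945, 3), -374831), -1) = Pow(Add(-1728942, -374831), -1) = Pow(-2103773, -1) = Rational(-1, 2103773)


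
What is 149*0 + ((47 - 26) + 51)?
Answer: 72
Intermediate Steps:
149*0 + ((47 - 26) + 51) = 0 + (21 + 51) = 0 + 72 = 72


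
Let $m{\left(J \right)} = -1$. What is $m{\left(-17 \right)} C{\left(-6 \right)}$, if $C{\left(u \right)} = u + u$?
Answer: $12$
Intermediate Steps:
$C{\left(u \right)} = 2 u$
$m{\left(-17 \right)} C{\left(-6 \right)} = - 2 \left(-6\right) = \left(-1\right) \left(-12\right) = 12$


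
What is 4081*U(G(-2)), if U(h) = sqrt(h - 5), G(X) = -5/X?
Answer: 4081*I*sqrt(10)/2 ≈ 6452.6*I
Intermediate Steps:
U(h) = sqrt(-5 + h)
4081*U(G(-2)) = 4081*sqrt(-5 - 5/(-2)) = 4081*sqrt(-5 - 5*(-1/2)) = 4081*sqrt(-5 + 5/2) = 4081*sqrt(-5/2) = 4081*(I*sqrt(10)/2) = 4081*I*sqrt(10)/2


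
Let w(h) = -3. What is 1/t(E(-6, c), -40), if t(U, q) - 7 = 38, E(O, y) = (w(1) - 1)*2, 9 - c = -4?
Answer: 1/45 ≈ 0.022222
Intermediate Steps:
c = 13 (c = 9 - 1*(-4) = 9 + 4 = 13)
E(O, y) = -8 (E(O, y) = (-3 - 1)*2 = -4*2 = -8)
t(U, q) = 45 (t(U, q) = 7 + 38 = 45)
1/t(E(-6, c), -40) = 1/45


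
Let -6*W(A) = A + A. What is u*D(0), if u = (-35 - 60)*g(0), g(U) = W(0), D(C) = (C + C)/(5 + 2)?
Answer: 0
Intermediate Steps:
W(A) = -A/3 (W(A) = -(A + A)/6 = -A/3)
D(C) = 2*C/7 (D(C) = (2*C)/7 = (2*C)*(1/7) = 2*C/7)
g(U) = 0 (g(U) = -1/3*0 = 0)
u = 0 (u = (-35 - 60)*0 = -95*0 = 0)
u*D(0) = 0*((2/7)*0) = 0*0 = 0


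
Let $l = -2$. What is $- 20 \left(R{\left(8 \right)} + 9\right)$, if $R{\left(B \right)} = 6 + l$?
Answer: $-260$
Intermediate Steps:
$R{\left(B \right)} = 4$ ($R{\left(B \right)} = 6 - 2 = 4$)
$- 20 \left(R{\left(8 \right)} + 9\right) = - 20 \left(4 + 9\right) = \left(-20\right) 13 = -260$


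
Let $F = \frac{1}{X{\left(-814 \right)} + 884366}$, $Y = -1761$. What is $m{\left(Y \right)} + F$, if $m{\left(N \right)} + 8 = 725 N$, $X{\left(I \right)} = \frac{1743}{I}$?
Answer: $- \frac{919084569263859}{719872181} \approx -1.2767 \cdot 10^{6}$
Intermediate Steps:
$m{\left(N \right)} = -8 + 725 N$
$F = \frac{814}{719872181}$ ($F = \frac{1}{\frac{1743}{-814} + 884366} = \frac{1}{1743 \left(- \frac{1}{814}\right) + 884366} = \frac{1}{- \frac{1743}{814} + 884366} = \frac{1}{\frac{719872181}{814}} = \frac{814}{719872181} \approx 1.1308 \cdot 10^{-6}$)
$m{\left(Y \right)} + F = \left(-8 + 725 \left(-1761\right)\right) + \frac{814}{719872181} = \left(-8 - 1276725\right) + \frac{814}{719872181} = -1276733 + \frac{814}{719872181} = - \frac{919084569263859}{719872181}$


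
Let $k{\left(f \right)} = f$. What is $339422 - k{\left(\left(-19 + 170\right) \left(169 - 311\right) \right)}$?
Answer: $360864$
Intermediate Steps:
$339422 - k{\left(\left(-19 + 170\right) \left(169 - 311\right) \right)} = 339422 - \left(-19 + 170\right) \left(169 - 311\right) = 339422 - 151 \left(-142\right) = 339422 - -21442 = 339422 + 21442 = 360864$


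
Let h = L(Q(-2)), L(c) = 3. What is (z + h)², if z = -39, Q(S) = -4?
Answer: 1296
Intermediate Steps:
h = 3
(z + h)² = (-39 + 3)² = (-36)² = 1296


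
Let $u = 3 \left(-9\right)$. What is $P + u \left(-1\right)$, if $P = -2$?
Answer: $25$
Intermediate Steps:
$u = -27$
$P + u \left(-1\right) = -2 - -27 = -2 + 27 = 25$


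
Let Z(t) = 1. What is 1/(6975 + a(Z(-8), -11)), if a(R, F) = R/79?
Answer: 79/551026 ≈ 0.00014337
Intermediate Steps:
a(R, F) = R/79 (a(R, F) = R*(1/79) = R/79)
1/(6975 + a(Z(-8), -11)) = 1/(6975 + (1/79)*1) = 1/(6975 + 1/79) = 1/(551026/79) = 79/551026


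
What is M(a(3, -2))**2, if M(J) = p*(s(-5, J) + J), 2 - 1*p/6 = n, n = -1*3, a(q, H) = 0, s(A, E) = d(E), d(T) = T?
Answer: 0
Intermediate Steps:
s(A, E) = E
n = -3
p = 30 (p = 12 - 6*(-3) = 12 + 18 = 30)
M(J) = 60*J (M(J) = 30*(J + J) = 30*(2*J) = 60*J)
M(a(3, -2))**2 = (60*0)**2 = 0**2 = 0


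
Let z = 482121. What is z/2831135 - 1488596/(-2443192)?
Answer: 1348082601673/1729251595730 ≈ 0.77958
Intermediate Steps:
z/2831135 - 1488596/(-2443192) = 482121/2831135 - 1488596/(-2443192) = 482121*(1/2831135) - 1488596*(-1/2443192) = 482121/2831135 + 372149/610798 = 1348082601673/1729251595730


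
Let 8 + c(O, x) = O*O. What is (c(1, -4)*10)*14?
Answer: -980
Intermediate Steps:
c(O, x) = -8 + O² (c(O, x) = -8 + O*O = -8 + O²)
(c(1, -4)*10)*14 = ((-8 + 1²)*10)*14 = ((-8 + 1)*10)*14 = -7*10*14 = -70*14 = -980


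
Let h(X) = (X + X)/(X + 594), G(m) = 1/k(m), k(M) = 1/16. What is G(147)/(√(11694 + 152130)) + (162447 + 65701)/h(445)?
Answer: 118522886/445 + 4*√10239/10239 ≈ 2.6634e+5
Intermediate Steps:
k(M) = 1/16
G(m) = 16 (G(m) = 1/(1/16) = 16)
h(X) = 2*X/(594 + X) (h(X) = (2*X)/(594 + X) = 2*X/(594 + X))
G(147)/(√(11694 + 152130)) + (162447 + 65701)/h(445) = 16/(√(11694 + 152130)) + (162447 + 65701)/((2*445/(594 + 445))) = 16/(√163824) + 228148/((2*445/1039)) = 16/((4*√10239)) + 228148/((2*445*(1/1039))) = 16*(√10239/40956) + 228148/(890/1039) = 4*√10239/10239 + 228148*(1039/890) = 4*√10239/10239 + 118522886/445 = 118522886/445 + 4*√10239/10239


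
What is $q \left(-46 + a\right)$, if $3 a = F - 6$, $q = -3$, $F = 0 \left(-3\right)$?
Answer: $144$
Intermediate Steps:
$F = 0$
$a = -2$ ($a = \frac{0 - 6}{3} = \frac{1}{3} \left(-6\right) = -2$)
$q \left(-46 + a\right) = - 3 \left(-46 - 2\right) = \left(-3\right) \left(-48\right) = 144$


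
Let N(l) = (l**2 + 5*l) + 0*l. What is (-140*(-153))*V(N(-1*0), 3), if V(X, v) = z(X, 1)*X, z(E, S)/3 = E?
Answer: 0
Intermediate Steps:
N(l) = l**2 + 5*l (N(l) = (l**2 + 5*l) + 0 = l**2 + 5*l)
z(E, S) = 3*E
V(X, v) = 3*X**2 (V(X, v) = (3*X)*X = 3*X**2)
(-140*(-153))*V(N(-1*0), 3) = (-140*(-153))*(3*((-1*0)*(5 - 1*0))**2) = 21420*(3*(0*(5 + 0))**2) = 21420*(3*(0*5)**2) = 21420*(3*0**2) = 21420*(3*0) = 21420*0 = 0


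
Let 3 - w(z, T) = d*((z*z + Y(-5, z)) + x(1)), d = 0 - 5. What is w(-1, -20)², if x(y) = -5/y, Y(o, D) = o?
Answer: 1764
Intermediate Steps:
d = -5
w(z, T) = -47 + 5*z² (w(z, T) = 3 - (-5)*((z*z - 5) - 5/1) = 3 - (-5)*((z² - 5) - 5*1) = 3 - (-5)*((-5 + z²) - 5) = 3 - (-5)*(-10 + z²) = 3 - (50 - 5*z²) = 3 + (-50 + 5*z²) = -47 + 5*z²)
w(-1, -20)² = (-47 + 5*(-1)²)² = (-47 + 5*1)² = (-47 + 5)² = (-42)² = 1764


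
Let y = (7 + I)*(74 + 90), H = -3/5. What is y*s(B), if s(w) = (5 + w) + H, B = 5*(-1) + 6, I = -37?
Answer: -26568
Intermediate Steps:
H = -⅗ (H = -3*⅕ = -⅗ ≈ -0.60000)
y = -4920 (y = (7 - 37)*(74 + 90) = -30*164 = -4920)
B = 1 (B = -5 + 6 = 1)
s(w) = 22/5 + w (s(w) = (5 + w) - ⅗ = 22/5 + w)
y*s(B) = -4920*(22/5 + 1) = -4920*27/5 = -26568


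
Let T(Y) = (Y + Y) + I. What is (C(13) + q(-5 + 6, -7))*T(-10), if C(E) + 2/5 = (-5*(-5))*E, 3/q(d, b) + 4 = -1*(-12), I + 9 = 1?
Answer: -90993/10 ≈ -9099.3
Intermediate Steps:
I = -8 (I = -9 + 1 = -8)
q(d, b) = 3/8 (q(d, b) = 3/(-4 - 1*(-12)) = 3/(-4 + 12) = 3/8)
T(Y) = -8 + 2*Y (T(Y) = (Y + Y) - 8 = 2*Y - 8 = -8 + 2*Y)
C(E) = -2/5 + 25*E (C(E) = -2/5 + (-5*(-5))*E = -2/5 + 25*E)
(C(13) + q(-5 + 6, -7))*T(-10) = ((-2/5 + 25*13) + 3/8)*(-8 + 2*(-10)) = ((-2/5 + 325) + 3/8)*(-8 - 20) = (1623/5 + 3/8)*(-28) = (12999/40)*(-28) = -90993/10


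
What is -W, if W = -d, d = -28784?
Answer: -28784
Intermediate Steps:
W = 28784 (W = -1*(-28784) = 28784)
-W = -1*28784 = -28784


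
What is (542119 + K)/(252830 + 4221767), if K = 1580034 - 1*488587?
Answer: 1633566/4474597 ≈ 0.36508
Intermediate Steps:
K = 1091447 (K = 1580034 - 488587 = 1091447)
(542119 + K)/(252830 + 4221767) = (542119 + 1091447)/(252830 + 4221767) = 1633566/4474597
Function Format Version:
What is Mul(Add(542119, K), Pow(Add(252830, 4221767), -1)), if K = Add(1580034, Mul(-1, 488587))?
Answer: Rational(1633566, 4474597) ≈ 0.36508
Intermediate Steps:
K = 1091447 (K = Add(1580034, -488587) = 1091447)
Mul(Add(542119, K), Pow(Add(252830, 4221767), -1)) = Mul(Add(542119, 1091447), Pow(Add(252830, 4221767), -1)) = Mul(1633566, Pow(4474597, -1)) = Mul(1633566, Rational(1, 4474597)) = Rational(1633566, 4474597)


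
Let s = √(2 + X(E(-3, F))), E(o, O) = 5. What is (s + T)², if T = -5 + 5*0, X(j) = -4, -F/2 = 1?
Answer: (5 - I*√2)² ≈ 23.0 - 14.142*I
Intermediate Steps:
F = -2 (F = -2*1 = -2)
T = -5 (T = -5 + 0 = -5)
s = I*√2 (s = √(2 - 4) = √(-2) = I*√2 ≈ 1.4142*I)
(s + T)² = (I*√2 - 5)² = (-5 + I*√2)²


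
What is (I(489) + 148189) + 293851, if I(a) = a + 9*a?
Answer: 446930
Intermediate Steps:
I(a) = 10*a
(I(489) + 148189) + 293851 = (10*489 + 148189) + 293851 = (4890 + 148189) + 293851 = 153079 + 293851 = 446930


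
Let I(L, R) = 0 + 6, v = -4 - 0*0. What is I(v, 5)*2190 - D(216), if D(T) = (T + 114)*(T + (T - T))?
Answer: -58140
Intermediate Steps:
D(T) = T*(114 + T) (D(T) = (114 + T)*(T + 0) = (114 + T)*T = T*(114 + T))
v = -4 (v = -4 - 1*0 = -4 + 0 = -4)
I(L, R) = 6
I(v, 5)*2190 - D(216) = 6*2190 - 216*(114 + 216) = 13140 - 216*330 = 13140 - 1*71280 = 13140 - 71280 = -58140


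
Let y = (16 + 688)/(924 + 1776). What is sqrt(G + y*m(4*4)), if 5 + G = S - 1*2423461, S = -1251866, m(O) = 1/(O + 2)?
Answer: 2*I*sqrt(16745731359)/135 ≈ 1917.1*I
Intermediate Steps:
y = 176/675 (y = 704/2700 = 704*(1/2700) = 176/675 ≈ 0.26074)
m(O) = 1/(2 + O)
G = -3675332 (G = -5 + (-1251866 - 1*2423461) = -5 + (-1251866 - 2423461) = -5 - 3675327 = -3675332)
sqrt(G + y*m(4*4)) = sqrt(-3675332 + 176/(675*(2 + 4*4))) = sqrt(-3675332 + 176/(675*(2 + 16))) = sqrt(-3675332 + (176/675)/18) = sqrt(-3675332 + (176/675)*(1/18)) = sqrt(-3675332 + 88/6075) = sqrt(-22327641812/6075) = 2*I*sqrt(16745731359)/135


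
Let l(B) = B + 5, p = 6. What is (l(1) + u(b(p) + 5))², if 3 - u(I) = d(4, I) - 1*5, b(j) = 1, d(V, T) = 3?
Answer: 121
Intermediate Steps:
u(I) = 5 (u(I) = 3 - (3 - 1*5) = 3 - (3 - 5) = 3 - 1*(-2) = 3 + 2 = 5)
l(B) = 5 + B
(l(1) + u(b(p) + 5))² = ((5 + 1) + 5)² = (6 + 5)² = 11² = 121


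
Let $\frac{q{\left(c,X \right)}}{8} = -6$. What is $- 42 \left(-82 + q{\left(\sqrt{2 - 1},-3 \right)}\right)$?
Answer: $5460$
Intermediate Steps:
$q{\left(c,X \right)} = -48$ ($q{\left(c,X \right)} = 8 \left(-6\right) = -48$)
$- 42 \left(-82 + q{\left(\sqrt{2 - 1},-3 \right)}\right) = - 42 \left(-82 - 48\right) = \left(-42\right) \left(-130\right) = 5460$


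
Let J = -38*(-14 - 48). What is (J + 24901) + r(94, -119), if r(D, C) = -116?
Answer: 27141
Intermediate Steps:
J = 2356 (J = -38*(-62) = 2356)
(J + 24901) + r(94, -119) = (2356 + 24901) - 116 = 27257 - 116 = 27141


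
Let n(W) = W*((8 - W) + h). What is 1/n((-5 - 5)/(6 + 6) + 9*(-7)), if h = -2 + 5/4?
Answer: -72/326699 ≈ -0.00022039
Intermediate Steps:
h = -¾ (h = -2 + 5*(¼) = -2 + 5/4 = -¾ ≈ -0.75000)
n(W) = W*(29/4 - W) (n(W) = W*((8 - W) - ¾) = W*(29/4 - W))
1/n((-5 - 5)/(6 + 6) + 9*(-7)) = 1/(((-5 - 5)/(6 + 6) + 9*(-7))*(29 - 4*((-5 - 5)/(6 + 6) + 9*(-7)))/4) = 1/((-10/12 - 63)*(29 - 4*(-10/12 - 63))/4) = 1/((-10*1/12 - 63)*(29 - 4*(-10*1/12 - 63))/4) = 1/((-⅚ - 63)*(29 - 4*(-⅚ - 63))/4) = 1/((¼)*(-383/6)*(29 - 4*(-383/6))) = 1/((¼)*(-383/6)*(29 + 766/3)) = 1/((¼)*(-383/6)*(853/3)) = 1/(-326699/72) = -72/326699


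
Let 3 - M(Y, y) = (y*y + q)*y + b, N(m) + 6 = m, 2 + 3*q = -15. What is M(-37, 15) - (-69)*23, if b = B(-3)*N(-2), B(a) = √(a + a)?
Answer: -1700 + 8*I*√6 ≈ -1700.0 + 19.596*I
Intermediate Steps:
q = -17/3 (q = -⅔ + (⅓)*(-15) = -⅔ - 5 = -17/3 ≈ -5.6667)
N(m) = -6 + m
B(a) = √2*√a (B(a) = √(2*a) = √2*√a)
b = -8*I*√6 (b = (√2*√(-3))*(-6 - 2) = (√2*(I*√3))*(-8) = (I*√6)*(-8) = -8*I*√6 ≈ -19.596*I)
M(Y, y) = 3 - y*(-17/3 + y²) + 8*I*√6 (M(Y, y) = 3 - ((y*y - 17/3)*y - 8*I*√6) = 3 - ((y² - 17/3)*y - 8*I*√6) = 3 - ((-17/3 + y²)*y - 8*I*√6) = 3 - (y*(-17/3 + y²) - 8*I*√6) = 3 + (-y*(-17/3 + y²) + 8*I*√6) = 3 - y*(-17/3 + y²) + 8*I*√6)
M(-37, 15) - (-69)*23 = (3 - 1*15³ + (17/3)*15 + 8*I*√6) - (-69)*23 = (3 - 1*3375 + 85 + 8*I*√6) - 1*(-1587) = (3 - 3375 + 85 + 8*I*√6) + 1587 = (-3287 + 8*I*√6) + 1587 = -1700 + 8*I*√6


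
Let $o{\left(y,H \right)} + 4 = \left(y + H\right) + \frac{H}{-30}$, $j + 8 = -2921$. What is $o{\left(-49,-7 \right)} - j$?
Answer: $\frac{86077}{30} \approx 2869.2$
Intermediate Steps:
$j = -2929$ ($j = -8 - 2921 = -2929$)
$o{\left(y,H \right)} = -4 + y + \frac{29 H}{30}$ ($o{\left(y,H \right)} = -4 + \left(\left(y + H\right) + \frac{H}{-30}\right) = -4 + \left(\left(H + y\right) + H \left(- \frac{1}{30}\right)\right) = -4 + \left(\left(H + y\right) - \frac{H}{30}\right) = -4 + \left(y + \frac{29 H}{30}\right) = -4 + y + \frac{29 H}{30}$)
$o{\left(-49,-7 \right)} - j = \left(-4 - 49 + \frac{29}{30} \left(-7\right)\right) - -2929 = \left(-4 - 49 - \frac{203}{30}\right) + 2929 = - \frac{1793}{30} + 2929 = \frac{86077}{30}$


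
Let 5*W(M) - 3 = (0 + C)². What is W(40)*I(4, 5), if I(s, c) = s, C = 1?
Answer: 16/5 ≈ 3.2000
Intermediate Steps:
W(M) = ⅘ (W(M) = ⅗ + (0 + 1)²/5 = ⅗ + (⅕)*1² = ⅗ + (⅕)*1 = ⅗ + ⅕ = ⅘)
W(40)*I(4, 5) = (⅘)*4 = 16/5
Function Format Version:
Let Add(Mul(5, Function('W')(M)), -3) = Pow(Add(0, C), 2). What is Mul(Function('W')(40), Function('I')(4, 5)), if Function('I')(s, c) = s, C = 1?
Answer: Rational(16, 5) ≈ 3.2000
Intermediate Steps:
Function('W')(M) = Rational(4, 5) (Function('W')(M) = Add(Rational(3, 5), Mul(Rational(1, 5), Pow(Add(0, 1), 2))) = Add(Rational(3, 5), Mul(Rational(1, 5), Pow(1, 2))) = Add(Rational(3, 5), Mul(Rational(1, 5), 1)) = Add(Rational(3, 5), Rational(1, 5)) = Rational(4, 5))
Mul(Function('W')(40), Function('I')(4, 5)) = Mul(Rational(4, 5), 4) = Rational(16, 5)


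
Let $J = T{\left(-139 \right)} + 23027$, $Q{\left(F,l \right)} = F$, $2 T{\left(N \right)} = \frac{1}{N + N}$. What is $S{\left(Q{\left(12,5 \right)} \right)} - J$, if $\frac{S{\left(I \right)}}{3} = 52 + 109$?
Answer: $- \frac{12534463}{556} \approx -22544.0$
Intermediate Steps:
$T{\left(N \right)} = \frac{1}{4 N}$ ($T{\left(N \right)} = \frac{1}{2 \left(N + N\right)} = \frac{1}{2 \cdot 2 N} = \frac{\frac{1}{2} \frac{1}{N}}{2} = \frac{1}{4 N}$)
$S{\left(I \right)} = 483$ ($S{\left(I \right)} = 3 \left(52 + 109\right) = 3 \cdot 161 = 483$)
$J = \frac{12803011}{556}$ ($J = \frac{1}{4 \left(-139\right)} + 23027 = \frac{1}{4} \left(- \frac{1}{139}\right) + 23027 = - \frac{1}{556} + 23027 = \frac{12803011}{556} \approx 23027.0$)
$S{\left(Q{\left(12,5 \right)} \right)} - J = 483 - \frac{12803011}{556} = - \frac{12534463}{556}$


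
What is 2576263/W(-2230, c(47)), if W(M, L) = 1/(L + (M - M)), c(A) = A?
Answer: 121084361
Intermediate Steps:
W(M, L) = 1/L (W(M, L) = 1/(L + 0) = 1/L)
2576263/W(-2230, c(47)) = 2576263/(1/47) = 2576263*47 = 121084361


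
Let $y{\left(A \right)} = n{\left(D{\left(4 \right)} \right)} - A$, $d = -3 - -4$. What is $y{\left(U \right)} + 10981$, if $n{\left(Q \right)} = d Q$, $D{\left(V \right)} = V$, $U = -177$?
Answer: $11162$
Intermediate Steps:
$d = 1$ ($d = -3 + 4 = 1$)
$n{\left(Q \right)} = Q$ ($n{\left(Q \right)} = 1 Q = Q$)
$y{\left(A \right)} = 4 - A$
$y{\left(U \right)} + 10981 = \left(4 - -177\right) + 10981 = \left(4 + 177\right) + 10981 = 181 + 10981 = 11162$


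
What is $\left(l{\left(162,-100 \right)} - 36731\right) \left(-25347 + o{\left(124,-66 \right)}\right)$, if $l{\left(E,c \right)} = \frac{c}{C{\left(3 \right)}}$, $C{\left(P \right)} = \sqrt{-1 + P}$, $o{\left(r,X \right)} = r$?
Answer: $926466013 + 1261150 \sqrt{2} \approx 9.2825 \cdot 10^{8}$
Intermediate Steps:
$l{\left(E,c \right)} = \frac{c \sqrt{2}}{2}$ ($l{\left(E,c \right)} = \frac{c}{\sqrt{-1 + 3}} = \frac{c}{\sqrt{2}} = c \frac{\sqrt{2}}{2} = \frac{c \sqrt{2}}{2}$)
$\left(l{\left(162,-100 \right)} - 36731\right) \left(-25347 + o{\left(124,-66 \right)}\right) = \left(\frac{1}{2} \left(-100\right) \sqrt{2} - 36731\right) \left(-25347 + 124\right) = \left(- 50 \sqrt{2} - 36731\right) \left(-25223\right) = \left(-36731 - 50 \sqrt{2}\right) \left(-25223\right) = 926466013 + 1261150 \sqrt{2}$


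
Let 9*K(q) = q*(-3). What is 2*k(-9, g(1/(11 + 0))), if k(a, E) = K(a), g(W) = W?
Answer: 6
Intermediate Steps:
K(q) = -q/3 (K(q) = (q*(-3))/9 = (-3*q)/9 = -q/3)
k(a, E) = -a/3
2*k(-9, g(1/(11 + 0))) = 2*(-⅓*(-9)) = 2*3 = 6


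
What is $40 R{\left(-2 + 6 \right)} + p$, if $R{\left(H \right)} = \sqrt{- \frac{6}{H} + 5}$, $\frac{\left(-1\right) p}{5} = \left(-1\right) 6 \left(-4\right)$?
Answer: $-120 + 20 \sqrt{14} \approx -45.167$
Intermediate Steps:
$p = -120$ ($p = - 5 \left(-1\right) 6 \left(-4\right) = - 5 \left(\left(-6\right) \left(-4\right)\right) = \left(-5\right) 24 = -120$)
$R{\left(H \right)} = \sqrt{5 - \frac{6}{H}}$
$40 R{\left(-2 + 6 \right)} + p = 40 \sqrt{5 - \frac{6}{-2 + 6}} - 120 = 40 \sqrt{5 - \frac{6}{4}} - 120 = 40 \sqrt{5 - \frac{3}{2}} - 120 = 40 \sqrt{\frac{7}{2}} - 120 = 40 \frac{\sqrt{14}}{2} - 120 = 20 \sqrt{14} - 120 = -120 + 20 \sqrt{14}$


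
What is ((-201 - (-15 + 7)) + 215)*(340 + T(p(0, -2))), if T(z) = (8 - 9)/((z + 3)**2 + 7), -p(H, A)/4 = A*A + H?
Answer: 59839/8 ≈ 7479.9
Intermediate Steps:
p(H, A) = -4*H - 4*A**2 (p(H, A) = -4*(A*A + H) = -4*(A**2 + H) = -4*(H + A**2) = -4*H - 4*A**2)
T(z) = -1/(7 + (3 + z)**2) (T(z) = -1/((3 + z)**2 + 7) = -1/(7 + (3 + z)**2))
((-201 - (-15 + 7)) + 215)*(340 + T(p(0, -2))) = ((-201 - (-15 + 7)) + 215)*(340 - 1/(7 + (3 + (-4*0 - 4*(-2)**2))**2)) = ((-201 - 1*(-8)) + 215)*(340 - 1/(7 + (3 + (0 - 4*4))**2)) = ((-201 + 8) + 215)*(340 - 1/(7 + (3 + (0 - 16))**2)) = (-193 + 215)*(340 - 1/(7 + (3 - 16)**2)) = 22*(340 - 1/(7 + (-13)**2)) = 22*(340 - 1/(7 + 169)) = 22*(340 - 1/176) = 22*(59839/176) = 59839/8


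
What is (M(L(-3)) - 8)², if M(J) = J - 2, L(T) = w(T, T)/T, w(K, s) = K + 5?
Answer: 1024/9 ≈ 113.78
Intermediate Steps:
w(K, s) = 5 + K
L(T) = (5 + T)/T
M(J) = -2 + J
(M(L(-3)) - 8)² = ((-2 + (5 - 3)/(-3)) - 8)² = ((-2 - ⅓*2) - 8)² = ((-2 - ⅔) - 8)² = (-8/3 - 8)² = (-32/3)² = 1024/9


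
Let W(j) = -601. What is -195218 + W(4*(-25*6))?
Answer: -195819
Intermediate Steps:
-195218 + W(4*(-25*6)) = -195218 - 601 = -195819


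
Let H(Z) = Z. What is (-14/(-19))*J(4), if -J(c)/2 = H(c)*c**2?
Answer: -1792/19 ≈ -94.316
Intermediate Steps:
J(c) = -2*c**3 (J(c) = -2*c*c**2 = -2*c**3)
(-14/(-19))*J(4) = (-14/(-19))*(-2*4**3) = (-1/19*(-14))*(-2*64) = (14/19)*(-128) = -1792/19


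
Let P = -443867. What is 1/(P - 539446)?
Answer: -1/983313 ≈ -1.0170e-6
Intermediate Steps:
1/(P - 539446) = 1/(-443867 - 539446) = 1/(-983313) = -1/983313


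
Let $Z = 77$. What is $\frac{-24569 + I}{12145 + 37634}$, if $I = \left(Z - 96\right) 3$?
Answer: $- \frac{24626}{49779} \approx -0.49471$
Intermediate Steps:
$I = -57$ ($I = \left(77 - 96\right) 3 = \left(-19\right) 3 = -57$)
$\frac{-24569 + I}{12145 + 37634} = \frac{-24569 - 57}{12145 + 37634} = - \frac{24626}{49779}$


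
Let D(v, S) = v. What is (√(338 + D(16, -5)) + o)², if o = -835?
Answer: (835 - √354)² ≈ 6.6616e+5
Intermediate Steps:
(√(338 + D(16, -5)) + o)² = (√(338 + 16) - 835)² = (√354 - 835)² = (-835 + √354)²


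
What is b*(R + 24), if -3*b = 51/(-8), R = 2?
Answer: 221/4 ≈ 55.250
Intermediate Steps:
b = 17/8 (b = -17/(-8) = -17*(-1)/8 = -1/3*(-51/8) = 17/8 ≈ 2.1250)
b*(R + 24) = 17*(2 + 24)/8 = (17/8)*26 = 221/4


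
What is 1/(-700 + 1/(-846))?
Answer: -846/592201 ≈ -0.0014286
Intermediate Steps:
1/(-700 + 1/(-846)) = 1/(-700 - 1/846) = 1/(-592201/846) = -846/592201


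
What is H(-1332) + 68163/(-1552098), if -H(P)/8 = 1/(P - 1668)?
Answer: -8003009/194012250 ≈ -0.041250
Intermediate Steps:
H(P) = -8/(-1668 + P) (H(P) = -8/(P - 1668) = -8/(-1668 + P))
H(-1332) + 68163/(-1552098) = -8/(-1668 - 1332) + 68163/(-1552098) = -8/(-3000) + 68163*(-1/1552098) = -8*(-1/3000) - 22721/517366 = 1/375 - 22721/517366 = -8003009/194012250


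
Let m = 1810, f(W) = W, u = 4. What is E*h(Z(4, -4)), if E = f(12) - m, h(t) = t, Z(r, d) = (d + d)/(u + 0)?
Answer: 3596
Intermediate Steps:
Z(r, d) = d/2 (Z(r, d) = (d + d)/(4 + 0) = (2*d)/4 = (2*d)*(1/4) = d/2)
E = -1798 (E = 12 - 1*1810 = 12 - 1810 = -1798)
E*h(Z(4, -4)) = -899*(-4) = -1798*(-2) = 3596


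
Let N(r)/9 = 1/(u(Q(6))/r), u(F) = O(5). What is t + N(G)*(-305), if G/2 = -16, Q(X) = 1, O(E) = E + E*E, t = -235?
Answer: 2693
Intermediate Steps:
O(E) = E + E²
u(F) = 30 (u(F) = 5*(1 + 5) = 5*6 = 30)
G = -32 (G = 2*(-16) = -32)
N(r) = 3*r/10 (N(r) = 9/((30/r)) = 9*(r/30) = 3*r/10)
t + N(G)*(-305) = -235 + ((3/10)*(-32))*(-305) = -235 - 48/5*(-305) = -235 + 2928 = 2693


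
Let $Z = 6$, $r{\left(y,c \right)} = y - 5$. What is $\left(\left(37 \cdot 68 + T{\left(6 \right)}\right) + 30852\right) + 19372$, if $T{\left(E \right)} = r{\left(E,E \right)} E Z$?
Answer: $52776$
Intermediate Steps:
$r{\left(y,c \right)} = -5 + y$ ($r{\left(y,c \right)} = y - 5 = -5 + y$)
$T{\left(E \right)} = 6 E \left(-5 + E\right)$ ($T{\left(E \right)} = \left(-5 + E\right) E 6 = E \left(-5 + E\right) 6 = 6 E \left(-5 + E\right)$)
$\left(\left(37 \cdot 68 + T{\left(6 \right)}\right) + 30852\right) + 19372 = \left(\left(37 \cdot 68 + 6 \cdot 6 \left(-5 + 6\right)\right) + 30852\right) + 19372 = \left(\left(2516 + 6 \cdot 6 \cdot 1\right) + 30852\right) + 19372 = \left(\left(2516 + 36\right) + 30852\right) + 19372 = \left(2552 + 30852\right) + 19372 = 33404 + 19372 = 52776$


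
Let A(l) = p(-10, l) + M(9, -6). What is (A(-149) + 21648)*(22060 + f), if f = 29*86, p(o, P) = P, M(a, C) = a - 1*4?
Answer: 528009216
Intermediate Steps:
M(a, C) = -4 + a (M(a, C) = a - 4 = -4 + a)
f = 2494
A(l) = 5 + l (A(l) = l + (-4 + 9) = l + 5 = 5 + l)
(A(-149) + 21648)*(22060 + f) = ((5 - 149) + 21648)*(22060 + 2494) = (-144 + 21648)*24554 = 21504*24554 = 528009216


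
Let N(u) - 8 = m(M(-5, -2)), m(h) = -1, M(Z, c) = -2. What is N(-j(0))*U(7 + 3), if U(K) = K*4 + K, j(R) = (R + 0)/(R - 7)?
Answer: 350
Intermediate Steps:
j(R) = R/(-7 + R)
U(K) = 5*K (U(K) = 4*K + K = 5*K)
N(u) = 7 (N(u) = 8 - 1 = 7)
N(-j(0))*U(7 + 3) = 7*(5*(7 + 3)) = 7*(5*10) = 7*50 = 350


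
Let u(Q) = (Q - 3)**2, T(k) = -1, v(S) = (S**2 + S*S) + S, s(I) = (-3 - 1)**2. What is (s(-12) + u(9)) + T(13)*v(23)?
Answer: -1029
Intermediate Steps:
s(I) = 16 (s(I) = (-4)**2 = 16)
v(S) = S + 2*S**2 (v(S) = (S**2 + S**2) + S = 2*S**2 + S = S + 2*S**2)
u(Q) = (-3 + Q)**2
(s(-12) + u(9)) + T(13)*v(23) = (16 + (-3 + 9)**2) - 23*(1 + 2*23) = (16 + 6**2) - 23*(1 + 46) = (16 + 36) - 23*47 = 52 - 1*1081 = 52 - 1081 = -1029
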